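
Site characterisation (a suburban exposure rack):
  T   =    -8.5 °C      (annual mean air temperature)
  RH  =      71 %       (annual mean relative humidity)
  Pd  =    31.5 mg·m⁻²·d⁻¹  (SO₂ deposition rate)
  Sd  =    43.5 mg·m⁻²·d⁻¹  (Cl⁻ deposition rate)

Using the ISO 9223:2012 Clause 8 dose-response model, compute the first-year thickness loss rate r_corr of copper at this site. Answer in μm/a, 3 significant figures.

copper: temperature factor f = +0.126·(-18.5) = -2.3310
  sulphur-dioxide contribution → 0.08332 μm/a
  chloride contribution → 0.2412 μm/a
  ⇒ r_corr(copper) = 0.3245 μm/a

r_corr = 0.324 μm/a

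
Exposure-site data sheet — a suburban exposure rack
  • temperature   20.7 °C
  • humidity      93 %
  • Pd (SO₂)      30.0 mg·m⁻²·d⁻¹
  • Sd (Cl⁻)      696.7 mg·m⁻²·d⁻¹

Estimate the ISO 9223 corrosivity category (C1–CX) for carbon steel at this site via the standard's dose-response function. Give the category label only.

carbon steel: temperature factor f = -0.054·(10.7) = -0.5778
  sulphur-dioxide contribution → 37.4 μm/a
  chloride contribution → 290.9 μm/a
  total first-year rate 328.3 μm/a
ISO 9223 Table 2 (carbon steel): 200 < 328 ≤ 700 μm/a ⇒ CX

CX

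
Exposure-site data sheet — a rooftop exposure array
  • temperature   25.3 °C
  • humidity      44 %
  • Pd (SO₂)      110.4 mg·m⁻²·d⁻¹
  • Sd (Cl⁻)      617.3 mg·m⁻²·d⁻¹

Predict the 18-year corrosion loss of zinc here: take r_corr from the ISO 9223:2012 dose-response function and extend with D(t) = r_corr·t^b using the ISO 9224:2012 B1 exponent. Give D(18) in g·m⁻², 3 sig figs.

D(18) = 643 g·m⁻²

zinc: f(T) = -0.071·(T−10) [T>10 °C] = -1.0863
  SO₂ term: 0.0129·110.4^0.44·exp(0.046·44-1.0863) = 0.2611
  Sd branch = 0.0175·Sd^0.57·e^(0.008·RH+0.085·T) = 8.326 μm/a
  sum: 0.2611 + 8.326 → r_corr = 8.587 μm/a
Power-law: D(18) = r_corr · 18^0.813
  D(18) = 8.587 × 18^0.813 = 8.587 × 10.48 = 90.03 μm
  Mass loss = 90.03 μm × 7.14 g/cm³ = 642.8 g·m⁻²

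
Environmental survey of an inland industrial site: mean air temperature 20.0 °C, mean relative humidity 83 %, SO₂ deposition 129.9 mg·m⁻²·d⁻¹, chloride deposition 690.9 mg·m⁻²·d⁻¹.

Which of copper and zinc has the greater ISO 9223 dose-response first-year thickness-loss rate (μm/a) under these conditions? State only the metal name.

copper: temperature factor f = -0.080·(10.0) = -0.8000
  sulphur-dioxide contribution → 1.13 μm/a
  chloride contribution → 3.167 μm/a
  total first-year rate 4.297 μm/a
zinc: temperature factor f = -0.071·(10.0) = -0.7100
  sulphur-dioxide contribution → 2.457 μm/a
  chloride contribution → 7.73 μm/a
  total first-year rate 10.19 μm/a
Ordering by μm/a: zinc (10.2) > copper (4.3)

zinc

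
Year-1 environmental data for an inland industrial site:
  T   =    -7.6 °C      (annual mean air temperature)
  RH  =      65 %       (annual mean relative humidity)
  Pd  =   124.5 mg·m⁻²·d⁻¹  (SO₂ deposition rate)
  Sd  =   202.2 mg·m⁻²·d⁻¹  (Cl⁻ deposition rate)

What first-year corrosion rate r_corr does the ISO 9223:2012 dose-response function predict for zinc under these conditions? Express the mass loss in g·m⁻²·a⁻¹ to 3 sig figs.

r_corr = 10.1 g·m⁻²·a⁻¹

zinc: temperature factor f = +0.038·(-17.6) = -0.6688
  SO₂ term: 0.0129·124.5^0.44·exp(0.046·65-0.6688) = 1.098
  Cl⁻ term: 0.0175·202.2^0.57·exp(0.008·65+0.085·-7.6) = 0.3181
  sum: 1.098 + 0.3181 → r_corr = 1.416 μm/a
Convert to mass loss: 1.416 μm/a × 7.14 g/cm³ = 10.11 g·m⁻²·a⁻¹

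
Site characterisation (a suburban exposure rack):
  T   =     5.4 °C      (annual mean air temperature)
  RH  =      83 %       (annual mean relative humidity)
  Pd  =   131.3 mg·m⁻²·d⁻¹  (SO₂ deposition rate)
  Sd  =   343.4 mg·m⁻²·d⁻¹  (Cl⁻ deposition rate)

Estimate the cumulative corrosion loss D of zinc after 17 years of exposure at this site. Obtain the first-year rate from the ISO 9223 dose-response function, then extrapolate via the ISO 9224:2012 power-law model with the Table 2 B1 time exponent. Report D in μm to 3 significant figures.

zinc: temperature factor f = +0.038·(-4.6) = -0.1748
  SO₂ term: 0.0129·131.3^0.44·exp(0.046·83-0.1748) = 4.215
  Cl⁻ term: 0.0175·343.4^0.57·exp(0.008·83+0.085·5.4) = 1.5
  r_corr = 4.215 + 1.5 = 5.716 μm/a
Long-term exponent b (ISO 9224 Table 2, B1) = 0.813
  D(17) = 5.716 × 17^0.813 = 5.716 × 10.01 = 57.2 μm

D(17) = 57.2 μm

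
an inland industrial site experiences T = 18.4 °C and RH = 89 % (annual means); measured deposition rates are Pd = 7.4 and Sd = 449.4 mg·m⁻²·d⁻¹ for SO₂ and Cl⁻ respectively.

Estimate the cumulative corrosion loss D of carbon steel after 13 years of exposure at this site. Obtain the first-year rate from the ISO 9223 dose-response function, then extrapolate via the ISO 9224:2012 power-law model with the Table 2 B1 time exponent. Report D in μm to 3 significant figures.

D(13) = 750 μm

carbon steel: T>10 °C ⇒ hinge -0.054·(18.4−10) = -0.4536
  SO₂ term: 1.77·7.4^0.52·exp(0.02·89-0.4536) = 18.88
  Cl⁻ term: 0.102·449.4^0.62·exp(0.033·89+0.04·18.4) = 177.2
  sum: 18.88 + 177.2 → r_corr = 196.1 μm/a
ISO 9224: D(t) = r_corr · t^b with b = 0.523 (carbon steel, B1)
  D(13) = 196.1 × 13^0.523 = 196.1 × 3.825 = 749.8 μm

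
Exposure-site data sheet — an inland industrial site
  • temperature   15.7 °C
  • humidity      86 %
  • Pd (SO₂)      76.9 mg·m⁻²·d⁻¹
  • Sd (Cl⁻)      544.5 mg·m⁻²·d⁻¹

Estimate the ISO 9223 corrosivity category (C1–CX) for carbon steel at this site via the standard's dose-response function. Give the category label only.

CX

carbon steel: f(T) = -0.054·(T−10) [T>10 °C] = -0.3078
  SO₂ term: 1.77·76.9^0.52·exp(0.02·86-0.3078) = 69.5
  Cl⁻ term: 0.102·544.5^0.62·exp(0.033·86+0.04·15.7) = 162.2
  sum: 69.5 + 162.2 → r_corr = 231.7 μm/a
232 μm/a falls in (200, 700] for carbon steel → category CX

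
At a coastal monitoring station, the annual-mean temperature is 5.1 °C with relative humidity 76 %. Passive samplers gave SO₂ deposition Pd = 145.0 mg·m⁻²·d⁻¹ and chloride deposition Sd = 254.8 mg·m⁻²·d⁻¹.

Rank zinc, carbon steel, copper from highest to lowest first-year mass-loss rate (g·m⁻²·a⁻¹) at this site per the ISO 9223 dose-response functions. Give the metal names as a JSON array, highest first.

zinc: T≤10 °C ⇒ hinge +0.038·(5.1−10) = -0.1862
  Pd branch = 0.0129·Pd^0.44·e^(0.046·RH+f) = 3.155 μm/a
  Cl⁻ term: 0.0175·254.8^0.57·exp(0.008·76+0.085·5.1) = 1.167
  r_corr = 3.155 + 1.167 = 4.322 μm/a
  mass loss = 4.322 μm/a × 7.14 g/cm³ = 30.86 g·m⁻²·a⁻¹
carbon steel: T≤10 °C ⇒ hinge +0.150·(5.1−10) = -0.7350
  Pd branch = 1.77·Pd^0.52·e^(0.02·RH+f) = 51.62 μm/a
  Cl⁻ term: 0.102·254.8^0.62·exp(0.033·76+0.04·5.1) = 47.67
  r_corr = 51.62 + 47.67 = 99.29 μm/a
  mass loss = 99.29 μm/a × 7.85 g/cm³ = 779.4 g·m⁻²·a⁻¹
copper: T≤10 °C ⇒ hinge +0.126·(5.1−10) = -0.6174
  SO₂ term: 0.0053·145.0^0.26·exp(0.059·76-0.6174) = 0.9236
  Cl⁻ term: 0.01025·254.8^0.27·exp(0.036·76+0.049·5.1) = 0.9061
  r_corr = 0.9236 + 0.9061 = 1.83 μm/a
  mass loss = 1.83 μm/a × 8.96 g/cm³ = 16.39 g·m⁻²·a⁻¹
Ordering by g·m⁻²·a⁻¹: carbon steel (779) > zinc (30.9) > copper (16.4)

["carbon steel", "zinc", "copper"]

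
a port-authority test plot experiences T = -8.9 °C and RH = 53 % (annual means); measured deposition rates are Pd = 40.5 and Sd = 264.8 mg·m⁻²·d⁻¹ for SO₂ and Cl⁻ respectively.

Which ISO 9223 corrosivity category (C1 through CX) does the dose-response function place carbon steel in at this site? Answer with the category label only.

carbon steel: temperature factor f = +0.150·(-18.9) = -2.8350
  Pd branch = 1.77·Pd^0.52·e^(0.02·RH+f) = 2.056 μm/a
  Cl⁻ term: 0.102·264.8^0.62·exp(0.033·53+0.04·-8.9) = 13.06
  r_corr = 2.056 + 13.06 = 15.11 μm/a
15.1 μm/a falls in (1.3, 25] for carbon steel → category C2

C2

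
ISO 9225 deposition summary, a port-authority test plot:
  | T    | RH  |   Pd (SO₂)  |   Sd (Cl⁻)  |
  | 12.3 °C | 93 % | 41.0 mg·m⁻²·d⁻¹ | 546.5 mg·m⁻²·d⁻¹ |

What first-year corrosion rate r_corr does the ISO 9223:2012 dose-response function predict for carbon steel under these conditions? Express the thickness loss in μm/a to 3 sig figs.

carbon steel: T>10 °C ⇒ hinge -0.054·(12.3−10) = -0.1242
  sulphur-dioxide contribution → 69.26 μm/a
  chloride contribution → 178.8 μm/a
  total first-year rate 248.1 μm/a

r_corr = 248 μm/a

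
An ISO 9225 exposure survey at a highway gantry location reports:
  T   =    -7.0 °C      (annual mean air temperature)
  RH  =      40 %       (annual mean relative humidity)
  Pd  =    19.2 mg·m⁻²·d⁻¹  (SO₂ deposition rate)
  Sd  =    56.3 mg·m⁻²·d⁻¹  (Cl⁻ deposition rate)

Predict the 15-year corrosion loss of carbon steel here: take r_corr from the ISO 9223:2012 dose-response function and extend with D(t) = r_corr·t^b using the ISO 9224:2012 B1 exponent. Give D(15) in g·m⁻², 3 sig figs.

D(15) = 160 g·m⁻²

carbon steel: f(T) = +0.150·(T−10) [T≤10 °C] = -2.5500
  SO₂ term: 1.77·19.2^0.52·exp(0.02·40-2.5500) = 1.43
  Cl⁻ term: 0.102·56.3^0.62·exp(0.033·40+0.04·-7.0) = 3.512
  sum: 1.43 + 3.512 → r_corr = 4.942 μm/a
Power-law: D(15) = r_corr · 15^0.523
  D(15) = 4.942 × 15^0.523 = 4.942 × 4.122 = 20.37 μm
  Mass loss = 20.37 μm × 7.85 g/cm³ = 159.9 g·m⁻²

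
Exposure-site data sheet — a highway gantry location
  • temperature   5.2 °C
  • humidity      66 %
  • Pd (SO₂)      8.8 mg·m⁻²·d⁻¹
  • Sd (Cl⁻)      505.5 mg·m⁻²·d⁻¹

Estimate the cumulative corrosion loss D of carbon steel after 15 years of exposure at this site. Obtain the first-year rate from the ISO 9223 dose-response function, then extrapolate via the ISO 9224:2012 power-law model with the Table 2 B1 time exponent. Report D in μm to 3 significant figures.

carbon steel: temperature factor f = +0.150·(-4.8) = -0.7200
  Pd branch = 1.77·Pd^0.52·e^(0.02·RH+f) = 9.993 μm/a
  Sd branch = 0.102·Sd^0.62·e^(0.033·RH+0.04·T) = 52.62 μm/a
  sum: 9.993 + 52.62 → r_corr = 62.61 μm/a
Power-law: D(15) = r_corr · 15^0.523
  D(15) = 62.61 × 15^0.523 = 62.61 × 4.122 = 258.1 μm

D(15) = 258 μm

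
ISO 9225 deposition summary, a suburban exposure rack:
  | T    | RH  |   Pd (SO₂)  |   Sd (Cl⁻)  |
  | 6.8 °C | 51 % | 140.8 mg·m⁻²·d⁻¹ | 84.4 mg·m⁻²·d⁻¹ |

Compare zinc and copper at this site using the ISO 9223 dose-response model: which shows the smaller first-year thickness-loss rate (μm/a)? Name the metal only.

copper

zinc: temperature factor f = +0.038·(-3.2) = -0.1216
  Pd branch = 0.0129·Pd^0.44·e^(0.046·RH+f) = 1.052 μm/a
  Cl⁻ term: 0.0175·84.4^0.57·exp(0.008·51+0.085·6.8) = 0.5879
  r_corr = 1.052 + 0.5879 = 1.64 μm/a
copper: temperature factor f = +0.126·(-3.2) = -0.4032
  SO₂ term: 0.0053·140.8^0.26·exp(0.059·51-0.4032) = 0.2598
  Cl⁻ term: 0.01025·84.4^0.27·exp(0.036·51+0.049·6.8) = 0.2971
  r_corr = 0.2598 + 0.2971 = 0.5569 μm/a
Ordering by μm/a: zinc (1.64) > copper (0.557)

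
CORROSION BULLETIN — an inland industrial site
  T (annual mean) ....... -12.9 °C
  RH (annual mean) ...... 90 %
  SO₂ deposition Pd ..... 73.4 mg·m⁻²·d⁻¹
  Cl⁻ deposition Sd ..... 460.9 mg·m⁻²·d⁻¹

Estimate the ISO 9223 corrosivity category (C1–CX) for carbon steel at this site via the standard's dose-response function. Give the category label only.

carbon steel: temperature factor f = +0.150·(-22.9) = -3.4350
  sulphur-dioxide contribution → 3.222 μm/a
  chloride contribution → 53.19 μm/a
  total first-year rate 56.41 μm/a
ISO 9223 Table 2 (carbon steel): 50 < 56.4 ≤ 80 μm/a ⇒ C4

C4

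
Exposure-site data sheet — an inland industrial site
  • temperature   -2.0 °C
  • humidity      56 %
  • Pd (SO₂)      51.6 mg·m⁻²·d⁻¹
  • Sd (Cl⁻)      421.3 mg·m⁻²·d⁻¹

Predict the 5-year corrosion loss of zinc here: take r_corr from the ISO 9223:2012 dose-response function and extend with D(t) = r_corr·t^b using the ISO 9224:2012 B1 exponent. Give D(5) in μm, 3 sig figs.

zinc: temperature factor f = +0.038·(-12.0) = -0.4560
  Pd branch = 0.0129·Pd^0.44·e^(0.046·RH+f) = 0.6093 μm/a
  Cl⁻ term: 0.0175·421.3^0.57·exp(0.008·56+0.085·-2.0) = 0.7241
  sum: 0.6093 + 0.7241 → r_corr = 1.333 μm/a
Power-law: D(5) = r_corr · 5^0.813
  D(5) = 1.333 × 5^0.813 = 1.333 × 3.701 = 4.934 μm

D(5) = 4.93 μm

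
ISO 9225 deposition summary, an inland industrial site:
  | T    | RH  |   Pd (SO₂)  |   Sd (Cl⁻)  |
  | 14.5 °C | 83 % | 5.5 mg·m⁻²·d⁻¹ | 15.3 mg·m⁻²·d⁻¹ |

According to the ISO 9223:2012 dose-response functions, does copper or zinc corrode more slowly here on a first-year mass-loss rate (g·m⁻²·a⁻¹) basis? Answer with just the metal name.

copper: temperature factor f = -0.080·(4.5) = -0.3600
  Pd branch = 0.0053·Pd^0.26·e^(0.059·RH+f) = 0.7712 μm/a
  Cl⁻ term: 0.01025·15.3^0.27·exp(0.036·83+0.049·14.5) = 0.8646
  sum: 0.7712 + 0.8646 → r_corr = 1.636 μm/a
  mass loss = 1.636 μm/a × 8.96 g/cm³ = 14.66 g·m⁻²·a⁻¹
zinc: f(T) = -0.071·(T−10) [T>10 °C] = -0.3195
  Pd branch = 0.0129·Pd^0.44·e^(0.046·RH+f) = 0.9031 μm/a
  Cl⁻ term: 0.0175·15.3^0.57·exp(0.008·83+0.085·14.5) = 0.552
  sum: 0.9031 + 0.552 → r_corr = 1.455 μm/a
  mass loss = 1.455 μm/a × 7.14 g/cm³ = 10.39 g·m⁻²·a⁻¹
Ordering by g·m⁻²·a⁻¹: copper (14.7) > zinc (10.4)

zinc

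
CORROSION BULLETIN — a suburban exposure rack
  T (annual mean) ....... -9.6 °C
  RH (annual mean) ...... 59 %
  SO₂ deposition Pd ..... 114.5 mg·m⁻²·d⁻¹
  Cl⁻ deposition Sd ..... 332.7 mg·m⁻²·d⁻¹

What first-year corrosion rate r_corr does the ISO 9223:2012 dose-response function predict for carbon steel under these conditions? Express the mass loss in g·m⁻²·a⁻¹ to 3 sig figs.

carbon steel: T≤10 °C ⇒ hinge +0.150·(-9.6−10) = -2.9400
  SO₂ term: 1.77·114.5^0.52·exp(0.02·59-2.9400) = 3.583
  Sd branch = 0.102·Sd^0.62·e^(0.033·RH+0.04·T) = 17.83 μm/a
  r_corr = 3.583 + 17.83 = 21.41 μm/a
Convert to mass loss: 21.41 μm/a × 7.85 g/cm³ = 168.1 g·m⁻²·a⁻¹

r_corr = 168 g·m⁻²·a⁻¹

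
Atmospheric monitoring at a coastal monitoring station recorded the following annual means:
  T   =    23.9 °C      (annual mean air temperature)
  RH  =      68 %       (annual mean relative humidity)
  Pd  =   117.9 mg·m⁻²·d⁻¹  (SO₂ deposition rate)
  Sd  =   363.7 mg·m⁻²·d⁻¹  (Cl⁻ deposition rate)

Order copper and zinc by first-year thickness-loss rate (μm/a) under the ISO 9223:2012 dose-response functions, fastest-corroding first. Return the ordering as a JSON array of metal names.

["zinc", "copper"]

copper: temperature factor f = -0.080·(13.9) = -1.1120
  Pd branch = 0.0053·Pd^0.26·e^(0.059·RH+f) = 0.3329 μm/a
  Sd branch = 0.01025·Sd^0.27·e^(0.036·RH+0.049·T) = 1.879 μm/a
  r_corr = 0.3329 + 1.879 = 2.212 μm/a
zinc: T>10 °C ⇒ hinge -0.071·(23.9−10) = -0.9869
  Pd branch = 0.0129·Pd^0.44·e^(0.046·RH+f) = 0.8952 μm/a
  Sd branch = 0.0175·Sd^0.57·e^(0.008·RH+0.085·T) = 6.625 μm/a
  sum: 0.8952 + 6.625 → r_corr = 7.52 μm/a
Ordering by μm/a: zinc (7.52) > copper (2.21)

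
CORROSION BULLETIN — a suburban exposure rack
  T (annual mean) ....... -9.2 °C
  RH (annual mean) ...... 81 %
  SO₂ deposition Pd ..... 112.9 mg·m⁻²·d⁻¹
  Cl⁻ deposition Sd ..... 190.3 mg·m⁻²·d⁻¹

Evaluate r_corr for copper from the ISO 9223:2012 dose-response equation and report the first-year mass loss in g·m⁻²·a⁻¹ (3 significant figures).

r_corr = 6.18 g·m⁻²·a⁻¹

copper: temperature factor f = +0.126·(-19.2) = -2.4192
  Pd branch = 0.0053·Pd^0.26·e^(0.059·RH+f) = 0.1918 μm/a
  Sd branch = 0.01025·Sd^0.27·e^(0.036·RH+0.049·T) = 0.4975 μm/a
  sum: 0.1918 + 0.4975 → r_corr = 0.6893 μm/a
Convert to mass loss: 0.6893 μm/a × 8.96 g/cm³ = 6.176 g·m⁻²·a⁻¹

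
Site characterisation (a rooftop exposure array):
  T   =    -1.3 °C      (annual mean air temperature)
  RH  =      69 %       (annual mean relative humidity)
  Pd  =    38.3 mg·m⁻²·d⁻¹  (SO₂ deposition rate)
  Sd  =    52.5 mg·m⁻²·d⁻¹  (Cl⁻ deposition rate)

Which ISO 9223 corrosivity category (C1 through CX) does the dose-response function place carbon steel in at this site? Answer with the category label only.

C2

carbon steel: temperature factor f = +0.150·(-11.3) = -1.6950
  SO₂ term: 1.77·38.3^0.52·exp(0.02·69-1.6950) = 8.599
  Cl⁻ term: 0.102·52.5^0.62·exp(0.033·69+0.04·-1.3) = 11
  sum: 8.599 + 11 → r_corr = 19.6 μm/a
Category bounds: 1.3…25 μm/a bracket r_corr ⇒ C2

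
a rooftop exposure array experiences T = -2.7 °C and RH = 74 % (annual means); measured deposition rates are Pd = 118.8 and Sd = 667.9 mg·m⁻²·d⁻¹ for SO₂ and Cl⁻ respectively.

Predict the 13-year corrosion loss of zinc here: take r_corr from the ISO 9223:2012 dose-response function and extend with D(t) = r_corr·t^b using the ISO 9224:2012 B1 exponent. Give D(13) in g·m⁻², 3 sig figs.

D(13) = 171 g·m⁻²

zinc: temperature factor f = +0.038·(-12.7) = -0.4826
  Pd branch = 0.0129·Pd^0.44·e^(0.046·RH+f) = 1.96 μm/a
  Sd branch = 0.0175·Sd^0.57·e^(0.008·RH+0.085·T) = 1.025 μm/a
  r_corr = 1.96 + 1.025 = 2.985 μm/a
ISO 9224: D(t) = r_corr · t^b with b = 0.813 (zinc, B1)
  D(13) = 2.985 × 13^0.813 = 2.985 × 8.047 = 24.02 μm
  Mass loss = 24.02 μm × 7.14 g/cm³ = 171.5 g·m⁻²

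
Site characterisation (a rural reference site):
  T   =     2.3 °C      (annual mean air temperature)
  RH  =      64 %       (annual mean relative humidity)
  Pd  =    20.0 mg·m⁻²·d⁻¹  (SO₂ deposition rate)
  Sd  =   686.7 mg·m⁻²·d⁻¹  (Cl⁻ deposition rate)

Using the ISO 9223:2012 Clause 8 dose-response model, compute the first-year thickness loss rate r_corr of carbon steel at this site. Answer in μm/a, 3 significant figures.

r_corr = 62.6 μm/a

carbon steel: temperature factor f = +0.150·(-7.7) = -1.1550
  sulphur-dioxide contribution → 9.523 μm/a
  chloride contribution → 53.04 μm/a
  total first-year rate 62.56 μm/a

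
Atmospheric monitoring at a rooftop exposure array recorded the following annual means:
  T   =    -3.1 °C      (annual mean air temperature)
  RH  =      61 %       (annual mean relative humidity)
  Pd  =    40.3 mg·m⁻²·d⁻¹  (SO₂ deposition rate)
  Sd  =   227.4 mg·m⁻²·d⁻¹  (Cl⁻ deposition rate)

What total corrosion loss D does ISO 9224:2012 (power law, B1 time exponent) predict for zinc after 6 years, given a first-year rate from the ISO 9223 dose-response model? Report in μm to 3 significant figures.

zinc: temperature factor f = +0.038·(-13.1) = -0.4978
  sulphur-dioxide contribution → 0.6597 μm/a
  chloride contribution → 0.483 μm/a
  total first-year rate 1.143 μm/a
Long-term exponent b (ISO 9224 Table 2, B1) = 0.813
  D(6) = 1.143 × 6^0.813 = 1.143 × 4.292 = 4.904 μm

D(6) = 4.90 μm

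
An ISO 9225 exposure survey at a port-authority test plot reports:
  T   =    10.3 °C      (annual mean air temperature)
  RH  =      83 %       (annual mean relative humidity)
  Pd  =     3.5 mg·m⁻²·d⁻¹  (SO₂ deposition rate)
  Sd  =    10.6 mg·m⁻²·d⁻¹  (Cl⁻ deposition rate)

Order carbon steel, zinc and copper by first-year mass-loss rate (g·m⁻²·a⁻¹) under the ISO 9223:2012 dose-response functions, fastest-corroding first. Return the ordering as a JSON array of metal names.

["carbon steel", "copper", "zinc"]

carbon steel: temperature factor f = -0.054·(0.3) = -0.0162
  SO₂ term: 1.77·3.5^0.52·exp(0.02·83-0.0162) = 17.57
  Cl⁻ term: 0.102·10.6^0.62·exp(0.033·83+0.04·10.3) = 10.3
  sum: 17.57 + 10.3 → r_corr = 27.87 μm/a
  mass loss = 27.87 μm/a × 7.85 g/cm³ = 218.8 g·m⁻²·a⁻¹
zinc: temperature factor f = -0.071·(0.3) = -0.0213
  Pd branch = 0.0129·Pd^0.44·e^(0.046·RH+f) = 0.9974 μm/a
  Cl⁻ term: 0.0175·10.6^0.57·exp(0.008·83+0.085·10.3) = 0.3134
  sum: 0.9974 + 0.3134 → r_corr = 1.311 μm/a
  mass loss = 1.311 μm/a × 7.14 g/cm³ = 9.359 g·m⁻²·a⁻¹
copper: temperature factor f = -0.080·(0.3) = -0.0240
  SO₂ term: 0.0053·3.5^0.26·exp(0.059·83-0.0240) = 0.9595
  Sd branch = 0.01025·Sd^0.27·e^(0.036·RH+0.049·T) = 0.6374 μm/a
  r_corr = 0.9595 + 0.6374 = 1.597 μm/a
  mass loss = 1.597 μm/a × 8.96 g/cm³ = 14.31 g·m⁻²·a⁻¹
Ordering by g·m⁻²·a⁻¹: carbon steel (219) > copper (14.3) > zinc (9.36)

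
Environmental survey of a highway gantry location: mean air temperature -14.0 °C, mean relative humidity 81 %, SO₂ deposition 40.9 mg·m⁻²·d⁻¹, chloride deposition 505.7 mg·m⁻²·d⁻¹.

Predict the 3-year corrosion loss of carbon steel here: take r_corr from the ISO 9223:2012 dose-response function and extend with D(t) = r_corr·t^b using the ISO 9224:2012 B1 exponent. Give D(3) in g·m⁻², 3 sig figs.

carbon steel: temperature factor f = +0.150·(-24.0) = -3.6000
  Pd branch = 1.77·Pd^0.52·e^(0.02·RH+f) = 1.683 μm/a
  Cl⁻ term: 0.102·505.7^0.62·exp(0.033·81+0.04·-14.0) = 40.06
  r_corr = 1.683 + 40.06 = 41.74 μm/a
Long-term exponent b (ISO 9224 Table 2, B1) = 0.523
  D(3) = 41.74 × 3^0.523 = 41.74 × 1.776 = 74.15 μm
  Mass loss = 74.15 μm × 7.85 g/cm³ = 582 g·m⁻²

D(3) = 582 g·m⁻²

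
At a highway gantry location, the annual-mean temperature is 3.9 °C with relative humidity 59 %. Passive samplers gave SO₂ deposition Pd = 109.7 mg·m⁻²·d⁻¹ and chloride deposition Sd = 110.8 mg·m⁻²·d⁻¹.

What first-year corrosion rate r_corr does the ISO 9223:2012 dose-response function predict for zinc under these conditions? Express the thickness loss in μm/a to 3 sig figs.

zinc: temperature factor f = +0.038·(-6.1) = -0.2318
  SO₂ term: 0.0129·109.7^0.44·exp(0.046·59-0.2318) = 1.22
  Sd branch = 0.0175·Sd^0.57·e^(0.008·RH+0.085·T) = 0.572 μm/a
  sum: 1.22 + 0.572 → r_corr = 1.792 μm/a

r_corr = 1.79 μm/a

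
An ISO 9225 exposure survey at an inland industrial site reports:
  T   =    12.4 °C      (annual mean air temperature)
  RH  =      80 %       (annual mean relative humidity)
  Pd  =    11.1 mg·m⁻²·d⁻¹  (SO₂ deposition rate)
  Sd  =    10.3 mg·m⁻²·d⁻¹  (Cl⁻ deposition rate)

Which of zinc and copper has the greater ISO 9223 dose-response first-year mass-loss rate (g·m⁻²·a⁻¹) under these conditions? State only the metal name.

copper

zinc: f(T) = -0.071·(T−10) [T>10 °C] = -0.1704
  sulphur-dioxide contribution → 1.244 μm/a
  chloride contribution → 0.3598 μm/a
  total first-year rate 1.604 μm/a
  mass loss = 1.604 μm/a × 7.14 g/cm³ = 11.45 g·m⁻²·a⁻¹
copper: T>10 °C ⇒ hinge -0.080·(12.4−10) = -0.1920
  sulphur-dioxide contribution → 0.9174 μm/a
  chloride contribution → 0.6293 μm/a
  total first-year rate 1.547 μm/a
  mass loss = 1.547 μm/a × 8.96 g/cm³ = 13.86 g·m⁻²·a⁻¹
Ordering by g·m⁻²·a⁻¹: copper (13.9) > zinc (11.4)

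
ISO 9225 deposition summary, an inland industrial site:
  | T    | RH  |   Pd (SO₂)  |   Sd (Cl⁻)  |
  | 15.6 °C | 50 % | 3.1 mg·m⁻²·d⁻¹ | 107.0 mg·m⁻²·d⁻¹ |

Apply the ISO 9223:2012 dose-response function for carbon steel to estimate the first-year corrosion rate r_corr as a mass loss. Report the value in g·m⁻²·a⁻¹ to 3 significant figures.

carbon steel: f(T) = -0.054·(T−10) [T>10 °C] = -0.3024
  Pd branch = 1.77·Pd^0.52·e^(0.02·RH+f) = 6.404 μm/a
  Cl⁻ term: 0.102·107.0^0.62·exp(0.033·50+0.04·15.6) = 17.96
  sum: 6.404 + 17.96 → r_corr = 24.37 μm/a
Convert to mass loss: 24.37 μm/a × 7.85 g/cm³ = 191.3 g·m⁻²·a⁻¹

r_corr = 191 g·m⁻²·a⁻¹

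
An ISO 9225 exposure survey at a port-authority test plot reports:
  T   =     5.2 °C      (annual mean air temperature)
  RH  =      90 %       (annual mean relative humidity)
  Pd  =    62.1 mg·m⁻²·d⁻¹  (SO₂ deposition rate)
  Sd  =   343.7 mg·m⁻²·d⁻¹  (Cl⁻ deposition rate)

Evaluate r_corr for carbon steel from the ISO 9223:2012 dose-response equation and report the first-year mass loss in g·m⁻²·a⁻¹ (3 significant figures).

r_corr = 1.07e+03 g·m⁻²·a⁻¹

carbon steel: f(T) = +0.150·(T−10) [T≤10 °C] = -0.7200
  sulphur-dioxide contribution → 44.61 μm/a
  chloride contribution → 91.46 μm/a
  total first-year rate 136.1 μm/a
Convert to mass loss: 136.1 μm/a × 7.85 g/cm³ = 1068 g·m⁻²·a⁻¹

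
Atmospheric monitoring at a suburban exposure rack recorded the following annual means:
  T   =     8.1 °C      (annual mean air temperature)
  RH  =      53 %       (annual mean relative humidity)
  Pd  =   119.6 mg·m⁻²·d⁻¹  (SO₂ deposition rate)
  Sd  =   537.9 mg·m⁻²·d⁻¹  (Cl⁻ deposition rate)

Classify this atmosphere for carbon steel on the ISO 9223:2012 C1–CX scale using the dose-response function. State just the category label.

carbon steel: temperature factor f = +0.150·(-1.9) = -0.2850
  sulphur-dioxide contribution → 46.24 μm/a
  chloride contribution → 39.99 μm/a
  total first-year rate 86.22 μm/a
ISO 9223 Table 2 (carbon steel): 80 < 86.2 ≤ 200 μm/a ⇒ C5

C5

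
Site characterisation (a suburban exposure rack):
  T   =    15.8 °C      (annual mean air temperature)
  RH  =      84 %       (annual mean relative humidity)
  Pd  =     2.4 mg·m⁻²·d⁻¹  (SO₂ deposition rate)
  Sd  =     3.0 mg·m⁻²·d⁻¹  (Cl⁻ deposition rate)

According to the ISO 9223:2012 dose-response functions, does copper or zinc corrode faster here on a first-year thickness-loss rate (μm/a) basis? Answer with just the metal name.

copper: f(T) = -0.080·(T−10) [T>10 °C] = -0.4640
  sulphur-dioxide contribution → 0.5943 μm/a
  chloride contribution → 0.6153 μm/a
  total first-year rate 1.21 μm/a
zinc: f(T) = -0.071·(T−10) [T>10 °C] = -0.4118
  sulphur-dioxide contribution → 0.5986 μm/a
  chloride contribution → 0.2455 μm/a
  ⇒ r_corr(zinc) = 0.8442 μm/a
Ordering by μm/a: copper (1.21) > zinc (0.844)

copper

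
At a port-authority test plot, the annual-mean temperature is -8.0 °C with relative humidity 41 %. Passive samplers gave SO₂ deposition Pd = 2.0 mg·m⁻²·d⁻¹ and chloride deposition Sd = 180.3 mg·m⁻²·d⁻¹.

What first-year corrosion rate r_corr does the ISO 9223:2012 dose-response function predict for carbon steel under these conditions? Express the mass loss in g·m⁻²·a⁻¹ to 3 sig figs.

r_corr = 59.4 g·m⁻²·a⁻¹

carbon steel: f(T) = +0.150·(T−10) [T≤10 °C] = -2.7000
  Pd branch = 1.77·Pd^0.52·e^(0.02·RH+f) = 0.3873 μm/a
  Cl⁻ term: 0.102·180.3^0.62·exp(0.033·41+0.04·-8.0) = 7.177
  r_corr = 0.3873 + 7.177 = 7.564 μm/a
Convert to mass loss: 7.564 μm/a × 7.85 g/cm³ = 59.38 g·m⁻²·a⁻¹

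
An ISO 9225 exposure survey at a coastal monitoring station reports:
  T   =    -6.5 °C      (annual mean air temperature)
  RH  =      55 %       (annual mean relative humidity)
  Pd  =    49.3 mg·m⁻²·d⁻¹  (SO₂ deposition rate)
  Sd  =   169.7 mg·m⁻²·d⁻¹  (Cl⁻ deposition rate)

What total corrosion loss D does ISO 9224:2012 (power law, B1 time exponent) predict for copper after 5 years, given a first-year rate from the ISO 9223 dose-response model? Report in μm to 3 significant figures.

copper: T≤10 °C ⇒ hinge +0.126·(-6.5−10) = -2.0790
  sulphur-dioxide contribution → 0.04686 μm/a
  chloride contribution → 0.2159 μm/a
  ⇒ r_corr(copper) = 0.2628 μm/a
Long-term exponent b (ISO 9224 Table 2, B1) = 0.667
  D(5) = 0.2628 × 5^0.667 = 0.2628 × 2.926 = 0.7688 μm

D(5) = 0.769 μm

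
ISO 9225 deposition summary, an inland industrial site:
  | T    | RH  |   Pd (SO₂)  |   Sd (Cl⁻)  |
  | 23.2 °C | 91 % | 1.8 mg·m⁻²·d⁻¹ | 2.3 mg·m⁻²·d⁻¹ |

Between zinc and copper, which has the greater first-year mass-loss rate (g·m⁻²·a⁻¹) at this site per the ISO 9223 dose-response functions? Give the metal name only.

zinc: f(T) = -0.071·(T−10) [T>10 °C] = -0.9372
  SO₂ term: 0.0129·1.8^0.44·exp(0.046·91-0.9372) = 0.4304
  Cl⁻ term: 0.0175·2.3^0.57·exp(0.008·91+0.085·23.2) = 0.4186
  sum: 0.4304 + 0.4186 → r_corr = 0.849 μm/a
  mass loss = 0.849 μm/a × 7.14 g/cm³ = 6.062 g·m⁻²·a⁻¹
copper: temperature factor f = -0.080·(13.2) = -1.0560
  Pd branch = 0.0053·Pd^0.26·e^(0.059·RH+f) = 0.4611 μm/a
  Cl⁻ term: 0.01025·2.3^0.27·exp(0.036·91+0.049·23.2) = 1.059
  r_corr = 0.4611 + 1.059 = 1.52 μm/a
  mass loss = 1.52 μm/a × 8.96 g/cm³ = 13.62 g·m⁻²·a⁻¹
Ordering by g·m⁻²·a⁻¹: copper (13.6) > zinc (6.06)

copper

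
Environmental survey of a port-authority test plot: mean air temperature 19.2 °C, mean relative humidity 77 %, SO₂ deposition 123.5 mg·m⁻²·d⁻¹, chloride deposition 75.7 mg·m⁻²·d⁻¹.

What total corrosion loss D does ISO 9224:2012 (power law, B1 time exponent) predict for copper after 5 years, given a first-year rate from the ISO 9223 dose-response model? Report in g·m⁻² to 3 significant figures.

copper: temperature factor f = -0.080·(9.2) = -0.7360
  sulphur-dioxide contribution → 0.8346 μm/a
  chloride contribution → 1.351 μm/a
  total first-year rate 2.185 μm/a
Power-law: D(5) = r_corr · 5^0.667
  D(5) = 2.185 × 5^0.667 = 2.185 × 2.926 = 6.393 μm
  Mass loss = 6.393 μm × 8.96 g/cm³ = 57.28 g·m⁻²

D(5) = 57.3 g·m⁻²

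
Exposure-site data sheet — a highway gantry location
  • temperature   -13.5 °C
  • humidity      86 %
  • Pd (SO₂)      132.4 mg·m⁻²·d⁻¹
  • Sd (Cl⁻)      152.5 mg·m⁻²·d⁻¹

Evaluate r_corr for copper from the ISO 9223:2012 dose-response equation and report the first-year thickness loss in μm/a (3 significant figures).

copper: T≤10 °C ⇒ hinge +0.126·(-13.5−10) = -2.9610
  sulphur-dioxide contribution → 0.1562 μm/a
  chloride contribution → 0.4545 μm/a
  ⇒ r_corr(copper) = 0.6106 μm/a

r_corr = 0.611 μm/a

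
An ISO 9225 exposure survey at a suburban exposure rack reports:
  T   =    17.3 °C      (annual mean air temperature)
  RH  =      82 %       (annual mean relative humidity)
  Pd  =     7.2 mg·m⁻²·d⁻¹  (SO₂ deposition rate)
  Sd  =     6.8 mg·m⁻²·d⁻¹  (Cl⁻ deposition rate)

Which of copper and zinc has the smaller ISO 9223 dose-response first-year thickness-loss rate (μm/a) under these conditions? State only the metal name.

zinc

copper: T>10 °C ⇒ hinge -0.080·(17.3−10) = -0.5840
  Pd branch = 0.0053·Pd^0.26·e^(0.059·RH+f) = 0.6233 μm/a
  Cl⁻ term: 0.01025·6.8^0.27·exp(0.036·82+0.049·17.3) = 0.7686
  r_corr = 0.6233 + 0.7686 = 1.392 μm/a
zinc: T>10 °C ⇒ hinge -0.071·(17.3−10) = -0.5183
  Pd branch = 0.0129·Pd^0.44·e^(0.046·RH+f) = 0.7959 μm/a
  Sd branch = 0.0175·Sd^0.57·e^(0.008·RH+0.085·T) = 0.4376 μm/a
  sum: 0.7959 + 0.4376 → r_corr = 1.234 μm/a
Ordering by μm/a: copper (1.39) > zinc (1.23)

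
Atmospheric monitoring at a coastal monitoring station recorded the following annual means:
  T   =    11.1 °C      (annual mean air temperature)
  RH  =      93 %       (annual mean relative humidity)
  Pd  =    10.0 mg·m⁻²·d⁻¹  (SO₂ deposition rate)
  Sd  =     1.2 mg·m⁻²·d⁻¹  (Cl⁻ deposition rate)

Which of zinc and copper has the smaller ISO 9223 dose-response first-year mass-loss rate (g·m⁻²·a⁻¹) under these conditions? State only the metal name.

zinc

zinc: temperature factor f = -0.071·(1.1) = -0.0781
  SO₂ term: 0.0129·10.0^0.44·exp(0.046·93-0.0781) = 2.369
  Sd branch = 0.0175·Sd^0.57·e^(0.008·RH+0.085·T) = 0.105 μm/a
  r_corr = 2.369 + 0.105 = 2.474 μm/a
  mass loss = 2.474 μm/a × 7.14 g/cm³ = 17.66 g·m⁻²·a⁻¹
copper: T>10 °C ⇒ hinge -0.080·(11.1−10) = -0.0880
  Pd branch = 0.0053·Pd^0.26·e^(0.059·RH+f) = 2.133 μm/a
  Sd branch = 0.01025·Sd^0.27·e^(0.036·RH+0.049·T) = 0.5276 μm/a
  r_corr = 2.133 + 0.5276 = 2.661 μm/a
  mass loss = 2.661 μm/a × 8.96 g/cm³ = 23.84 g·m⁻²·a⁻¹
Ordering by g·m⁻²·a⁻¹: copper (23.8) > zinc (17.7)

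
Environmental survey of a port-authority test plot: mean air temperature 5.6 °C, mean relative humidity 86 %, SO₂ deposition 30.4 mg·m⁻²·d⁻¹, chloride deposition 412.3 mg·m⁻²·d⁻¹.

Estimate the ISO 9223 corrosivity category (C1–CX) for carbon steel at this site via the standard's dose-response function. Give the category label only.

carbon steel: temperature factor f = +0.150·(-4.4) = -0.6600
  SO₂ term: 1.77·30.4^0.52·exp(0.02·86-0.6600) = 30.16
  Cl⁻ term: 0.102·412.3^0.62·exp(0.033·86+0.04·5.6) = 91.17
  r_corr = 30.16 + 91.17 = 121.3 μm/a
ISO 9223 Table 2 (carbon steel): 80 < 121 ≤ 200 μm/a ⇒ C5

C5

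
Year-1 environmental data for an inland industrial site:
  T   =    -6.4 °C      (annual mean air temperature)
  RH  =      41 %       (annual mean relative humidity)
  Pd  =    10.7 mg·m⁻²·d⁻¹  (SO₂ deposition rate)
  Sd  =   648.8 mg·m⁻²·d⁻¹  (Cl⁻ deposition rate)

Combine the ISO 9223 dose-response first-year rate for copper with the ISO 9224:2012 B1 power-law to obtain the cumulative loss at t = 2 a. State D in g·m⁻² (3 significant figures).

D(2) = 2.88 g·m⁻²

copper: f(T) = +0.126·(T−10) [T≤10 °C] = -2.0664
  sulphur-dioxide contribution → 0.01397 μm/a
  chloride contribution → 0.1883 μm/a
  ⇒ r_corr(copper) = 0.2023 μm/a
ISO 9224: D(t) = r_corr · t^b with b = 0.667 (copper, B1)
  D(2) = 0.2023 × 2^0.667 = 0.2023 × 1.588 = 0.3211 μm
  Mass loss = 0.3211 μm × 8.96 g/cm³ = 2.877 g·m⁻²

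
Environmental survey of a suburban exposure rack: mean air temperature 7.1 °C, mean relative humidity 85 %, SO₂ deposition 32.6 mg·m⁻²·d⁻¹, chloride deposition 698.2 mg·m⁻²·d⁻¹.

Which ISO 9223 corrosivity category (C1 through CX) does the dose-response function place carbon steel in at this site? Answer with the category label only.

carbon steel: temperature factor f = +0.150·(-2.9) = -0.4350
  Pd branch = 1.77·Pd^0.52·e^(0.02·RH+f) = 38.39 μm/a
  Sd branch = 0.102·Sd^0.62·e^(0.033·RH+0.04·T) = 129.8 μm/a
  sum: 38.39 + 129.8 → r_corr = 168.2 μm/a
ISO 9223 Table 2 (carbon steel): 80 < 168 ≤ 200 μm/a ⇒ C5

C5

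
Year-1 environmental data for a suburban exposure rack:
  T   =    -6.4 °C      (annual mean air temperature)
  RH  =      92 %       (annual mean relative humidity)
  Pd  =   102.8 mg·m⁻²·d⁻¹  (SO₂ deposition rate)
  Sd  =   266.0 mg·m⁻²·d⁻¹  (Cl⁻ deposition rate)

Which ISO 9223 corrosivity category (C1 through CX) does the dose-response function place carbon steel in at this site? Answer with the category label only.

C4

carbon steel: temperature factor f = +0.150·(-16.4) = -2.4600
  sulphur-dioxide contribution → 10.59 μm/a
  chloride contribution → 52.4 μm/a
  ⇒ r_corr(carbon steel) = 63 μm/a
63 μm/a falls in (50, 80] for carbon steel → category C4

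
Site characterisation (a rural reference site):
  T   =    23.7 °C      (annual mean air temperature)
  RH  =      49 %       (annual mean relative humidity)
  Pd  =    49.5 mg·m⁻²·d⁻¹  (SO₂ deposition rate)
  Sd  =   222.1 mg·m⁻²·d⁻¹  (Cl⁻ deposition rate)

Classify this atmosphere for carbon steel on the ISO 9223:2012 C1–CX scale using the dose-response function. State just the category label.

carbon steel: temperature factor f = -0.054·(13.7) = -0.7398
  sulphur-dioxide contribution → 17.12 μm/a
  chloride contribution → 37.79 μm/a
  ⇒ r_corr(carbon steel) = 54.91 μm/a
54.9 μm/a falls in (50, 80] for carbon steel → category C4

C4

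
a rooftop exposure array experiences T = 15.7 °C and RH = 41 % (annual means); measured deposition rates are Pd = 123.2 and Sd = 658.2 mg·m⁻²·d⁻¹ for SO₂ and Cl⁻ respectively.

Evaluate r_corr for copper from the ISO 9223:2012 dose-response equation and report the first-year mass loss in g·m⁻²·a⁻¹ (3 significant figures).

r_corr = 6.18 g·m⁻²·a⁻¹

copper: temperature factor f = -0.080·(5.7) = -0.4560
  SO₂ term: 0.0053·123.2^0.26·exp(0.059·41-0.4560) = 0.1319
  Sd branch = 0.01025·Sd^0.27·e^(0.036·RH+0.049·T) = 0.5582 μm/a
  sum: 0.1319 + 0.5582 → r_corr = 0.6901 μm/a
Convert to mass loss: 0.6901 μm/a × 8.96 g/cm³ = 6.184 g·m⁻²·a⁻¹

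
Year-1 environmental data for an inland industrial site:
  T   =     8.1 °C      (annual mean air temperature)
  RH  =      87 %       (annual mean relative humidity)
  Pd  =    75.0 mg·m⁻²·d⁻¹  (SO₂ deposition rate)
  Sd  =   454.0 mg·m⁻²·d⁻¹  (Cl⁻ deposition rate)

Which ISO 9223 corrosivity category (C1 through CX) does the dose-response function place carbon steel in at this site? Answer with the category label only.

C5

carbon steel: T≤10 °C ⇒ hinge +0.150·(8.1−10) = -0.2850
  sulphur-dioxide contribution → 71.6 μm/a
  chloride contribution → 110.5 μm/a
  ⇒ r_corr(carbon steel) = 182.1 μm/a
Category bounds: 80…200 μm/a bracket r_corr ⇒ C5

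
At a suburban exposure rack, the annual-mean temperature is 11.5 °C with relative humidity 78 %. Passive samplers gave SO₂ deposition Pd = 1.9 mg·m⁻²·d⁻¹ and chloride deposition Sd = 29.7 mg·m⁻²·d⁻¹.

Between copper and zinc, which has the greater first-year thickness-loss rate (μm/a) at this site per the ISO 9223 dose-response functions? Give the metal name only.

copper

copper: temperature factor f = -0.080·(1.5) = -0.1200
  SO₂ term: 0.0053·1.9^0.26·exp(0.059·78-0.1200) = 0.5537
  Cl⁻ term: 0.01025·29.7^0.27·exp(0.036·78+0.049·11.5) = 0.7457
  r_corr = 0.5537 + 0.7457 = 1.299 μm/a
zinc: temperature factor f = -0.071·(1.5) = -0.1065
  Pd branch = 0.0129·Pd^0.44·e^(0.046·RH+f) = 0.5562 μm/a
  Sd branch = 0.0175·Sd^0.57·e^(0.008·RH+0.085·T) = 0.5998 μm/a
  r_corr = 0.5562 + 0.5998 = 1.156 μm/a
Ordering by μm/a: copper (1.3) > zinc (1.16)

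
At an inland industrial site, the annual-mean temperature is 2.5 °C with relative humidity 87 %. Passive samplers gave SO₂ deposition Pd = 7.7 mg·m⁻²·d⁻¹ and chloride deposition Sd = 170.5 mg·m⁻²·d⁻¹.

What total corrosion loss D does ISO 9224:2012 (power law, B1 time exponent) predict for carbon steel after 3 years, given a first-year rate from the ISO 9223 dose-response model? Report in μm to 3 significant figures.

carbon steel: temperature factor f = +0.150·(-7.5) = -1.1250
  SO₂ term: 1.77·7.7^0.52·exp(0.02·87-1.1250) = 9.463
  Cl⁻ term: 0.102·170.5^0.62·exp(0.033·87+0.04·2.5) = 48.15
  r_corr = 9.463 + 48.15 = 57.61 μm/a
Long-term exponent b (ISO 9224 Table 2, B1) = 0.523
  D(3) = 57.61 × 3^0.523 = 57.61 × 1.776 = 102.3 μm

D(3) = 102 μm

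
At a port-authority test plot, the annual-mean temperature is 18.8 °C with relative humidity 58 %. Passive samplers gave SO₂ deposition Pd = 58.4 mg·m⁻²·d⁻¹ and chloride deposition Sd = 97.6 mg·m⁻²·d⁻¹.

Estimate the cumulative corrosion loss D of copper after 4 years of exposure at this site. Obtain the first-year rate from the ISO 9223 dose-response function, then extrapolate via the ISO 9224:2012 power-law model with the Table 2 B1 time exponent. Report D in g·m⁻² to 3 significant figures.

D(4) = 21.4 g·m⁻²

copper: temperature factor f = -0.080·(8.8) = -0.7040
  SO₂ term: 0.0053·58.4^0.26·exp(0.059·58-0.7040) = 0.2312
  Sd branch = 0.01025·Sd^0.27·e^(0.036·RH+0.049·T) = 0.7157 μm/a
  sum: 0.2312 + 0.7157 → r_corr = 0.9469 μm/a
Long-term exponent b (ISO 9224 Table 2, B1) = 0.667
  D(4) = 0.9469 × 4^0.667 = 0.9469 × 2.521 = 2.387 μm
  Mass loss = 2.387 μm × 8.96 g/cm³ = 21.39 g·m⁻²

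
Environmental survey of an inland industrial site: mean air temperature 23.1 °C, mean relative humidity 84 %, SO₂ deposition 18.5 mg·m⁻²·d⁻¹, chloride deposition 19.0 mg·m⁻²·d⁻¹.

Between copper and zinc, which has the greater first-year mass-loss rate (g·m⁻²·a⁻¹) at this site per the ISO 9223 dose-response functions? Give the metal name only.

copper: T>10 °C ⇒ hinge -0.080·(23.1−10) = -1.0480
  SO₂ term: 0.0053·18.5^0.26·exp(0.059·84-1.0480) = 0.5636
  Sd branch = 0.01025·Sd^0.27·e^(0.036·RH+0.049·T) = 1.448 μm/a
  sum: 0.5636 + 1.448 → r_corr = 2.012 μm/a
  mass loss = 2.012 μm/a × 8.96 g/cm³ = 18.03 g·m⁻²·a⁻¹
zinc: temperature factor f = -0.071·(13.1) = -0.9301
  SO₂ term: 0.0129·18.5^0.44·exp(0.046·84-0.9301) = 0.8756
  Sd branch = 0.0175·Sd^0.57·e^(0.008·RH+0.085·T) = 1.308 μm/a
  r_corr = 0.8756 + 1.308 = 2.183 μm/a
  mass loss = 2.183 μm/a × 7.14 g/cm³ = 15.59 g·m⁻²·a⁻¹
Ordering by g·m⁻²·a⁻¹: copper (18) > zinc (15.6)

copper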